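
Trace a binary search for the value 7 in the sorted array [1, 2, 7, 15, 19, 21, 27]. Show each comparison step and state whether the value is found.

Binary search for 7 in [1, 2, 7, 15, 19, 21, 27]:

lo=0, hi=6, mid=3, arr[mid]=15 -> 15 > 7, search left half
lo=0, hi=2, mid=1, arr[mid]=2 -> 2 < 7, search right half
lo=2, hi=2, mid=2, arr[mid]=7 -> Found target at index 2!

Binary search finds 7 at index 2 after 3 comparisons. The search repeatedly halves the search space by comparing with the middle element.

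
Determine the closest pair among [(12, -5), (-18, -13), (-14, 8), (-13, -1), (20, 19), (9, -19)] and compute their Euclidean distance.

Computing all pairwise distances among 6 points:

d((12, -5), (-18, -13)) = 31.0483
d((12, -5), (-14, 8)) = 29.0689
d((12, -5), (-13, -1)) = 25.318
d((12, -5), (20, 19)) = 25.2982
d((12, -5), (9, -19)) = 14.3178
d((-18, -13), (-14, 8)) = 21.3776
d((-18, -13), (-13, -1)) = 13.0
d((-18, -13), (20, 19)) = 49.679
d((-18, -13), (9, -19)) = 27.6586
d((-14, 8), (-13, -1)) = 9.0554 <-- minimum
d((-14, 8), (20, 19)) = 35.7351
d((-14, 8), (9, -19)) = 35.4683
d((-13, -1), (20, 19)) = 38.5876
d((-13, -1), (9, -19)) = 28.4253
d((20, 19), (9, -19)) = 39.5601

Closest pair: (-14, 8) and (-13, -1) with distance 9.0554

The closest pair is (-14, 8) and (-13, -1) with Euclidean distance 9.0554. For 6 points, brute-force pairwise comparison is shown above. For large n, the divide-and-conquer algorithm (sort by x, recurse on halves, check the dividing strip) achieves O(n log n).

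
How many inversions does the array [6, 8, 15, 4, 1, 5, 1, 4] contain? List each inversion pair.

Finding inversions in [6, 8, 15, 4, 1, 5, 1, 4]:

(0, 3): arr[0]=6 > arr[3]=4
(0, 4): arr[0]=6 > arr[4]=1
(0, 5): arr[0]=6 > arr[5]=5
(0, 6): arr[0]=6 > arr[6]=1
(0, 7): arr[0]=6 > arr[7]=4
(1, 3): arr[1]=8 > arr[3]=4
(1, 4): arr[1]=8 > arr[4]=1
(1, 5): arr[1]=8 > arr[5]=5
(1, 6): arr[1]=8 > arr[6]=1
(1, 7): arr[1]=8 > arr[7]=4
(2, 3): arr[2]=15 > arr[3]=4
(2, 4): arr[2]=15 > arr[4]=1
(2, 5): arr[2]=15 > arr[5]=5
(2, 6): arr[2]=15 > arr[6]=1
(2, 7): arr[2]=15 > arr[7]=4
(3, 4): arr[3]=4 > arr[4]=1
(3, 6): arr[3]=4 > arr[6]=1
(5, 6): arr[5]=5 > arr[6]=1
(5, 7): arr[5]=5 > arr[7]=4

Total inversions: 19

The array has 19 inversion(s): (0,3), (0,4), (0,5), (0,6), (0,7), (1,3), (1,4), (1,5), (1,6), (1,7), (2,3), (2,4), (2,5), (2,6), (2,7), (3,4), (3,6), (5,6), (5,7). Each pair (i,j) satisfies i < j and arr[i] > arr[j].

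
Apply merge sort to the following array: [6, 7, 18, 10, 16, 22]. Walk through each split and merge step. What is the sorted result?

Merge sort trace:

Split: [6, 7, 18, 10, 16, 22] -> [6, 7, 18] and [10, 16, 22]
  Split: [6, 7, 18] -> [6] and [7, 18]
    Split: [7, 18] -> [7] and [18]
    Merge: [7] + [18] -> [7, 18]
  Merge: [6] + [7, 18] -> [6, 7, 18]
  Split: [10, 16, 22] -> [10] and [16, 22]
    Split: [16, 22] -> [16] and [22]
    Merge: [16] + [22] -> [16, 22]
  Merge: [10] + [16, 22] -> [10, 16, 22]
Merge: [6, 7, 18] + [10, 16, 22] -> [6, 7, 10, 16, 18, 22]

Final sorted array: [6, 7, 10, 16, 18, 22]

The merge sort proceeds by recursively splitting the array and merging sorted halves.
After all merges, the sorted array is [6, 7, 10, 16, 18, 22].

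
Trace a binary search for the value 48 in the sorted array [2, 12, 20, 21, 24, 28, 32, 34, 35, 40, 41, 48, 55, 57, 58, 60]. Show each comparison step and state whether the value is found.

Binary search for 48 in [2, 12, 20, 21, 24, 28, 32, 34, 35, 40, 41, 48, 55, 57, 58, 60]:

lo=0, hi=15, mid=7, arr[mid]=34 -> 34 < 48, search right half
lo=8, hi=15, mid=11, arr[mid]=48 -> Found target at index 11!

Binary search finds 48 at index 11 after 2 comparisons. The search repeatedly halves the search space by comparing with the middle element.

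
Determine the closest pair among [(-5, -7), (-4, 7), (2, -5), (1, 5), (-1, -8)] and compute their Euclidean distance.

Computing all pairwise distances among 5 points:

d((-5, -7), (-4, 7)) = 14.0357
d((-5, -7), (2, -5)) = 7.2801
d((-5, -7), (1, 5)) = 13.4164
d((-5, -7), (-1, -8)) = 4.1231 <-- minimum
d((-4, 7), (2, -5)) = 13.4164
d((-4, 7), (1, 5)) = 5.3852
d((-4, 7), (-1, -8)) = 15.2971
d((2, -5), (1, 5)) = 10.0499
d((2, -5), (-1, -8)) = 4.2426
d((1, 5), (-1, -8)) = 13.1529

Closest pair: (-5, -7) and (-1, -8) with distance 4.1231

The closest pair is (-5, -7) and (-1, -8) with Euclidean distance 4.1231. For 5 points, brute-force pairwise comparison is shown above. For large n, the divide-and-conquer algorithm (sort by x, recurse on halves, check the dividing strip) achieves O(n log n).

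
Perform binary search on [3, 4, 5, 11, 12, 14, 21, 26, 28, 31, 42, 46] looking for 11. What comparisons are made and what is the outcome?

Binary search for 11 in [3, 4, 5, 11, 12, 14, 21, 26, 28, 31, 42, 46]:

lo=0, hi=11, mid=5, arr[mid]=14 -> 14 > 11, search left half
lo=0, hi=4, mid=2, arr[mid]=5 -> 5 < 11, search right half
lo=3, hi=4, mid=3, arr[mid]=11 -> Found target at index 3!

Binary search finds 11 at index 3 after 3 comparisons. The search repeatedly halves the search space by comparing with the middle element.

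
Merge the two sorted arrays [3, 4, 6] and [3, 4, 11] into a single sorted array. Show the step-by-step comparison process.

Merging process:

Compare 3 vs 3: take 3 from left. Merged: [3]
Compare 4 vs 3: take 3 from right. Merged: [3, 3]
Compare 4 vs 4: take 4 from left. Merged: [3, 3, 4]
Compare 6 vs 4: take 4 from right. Merged: [3, 3, 4, 4]
Compare 6 vs 11: take 6 from left. Merged: [3, 3, 4, 4, 6]
Append remaining from right: [11]. Merged: [3, 3, 4, 4, 6, 11]

Final merged array: [3, 3, 4, 4, 6, 11]
Total comparisons: 5

The merged array is [3, 3, 4, 4, 6, 11], requiring 5 comparisons. The merge step runs in O(n) time where n is the total number of elements.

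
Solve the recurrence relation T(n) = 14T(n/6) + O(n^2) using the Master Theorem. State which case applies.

Master Theorem for T(n) = 14T(n/6) + O(n^2):

a = 14, b = 6, c = 2
log_b(a) = log_6(14) = 1.4729

Case 3: c = 2 > log_6(14) = 1.4729
T(n) = O(n^2) = O(n^2)

For T(n) = 14T(n/6) + O(n^2): log_6(14) = 1.4729. This is Case 3 of the Master Theorem (c > log_b(a), work dominated by root), giving O(n^2).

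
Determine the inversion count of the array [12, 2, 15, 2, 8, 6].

Finding inversions in [12, 2, 15, 2, 8, 6]:

(0, 1): arr[0]=12 > arr[1]=2
(0, 3): arr[0]=12 > arr[3]=2
(0, 4): arr[0]=12 > arr[4]=8
(0, 5): arr[0]=12 > arr[5]=6
(2, 3): arr[2]=15 > arr[3]=2
(2, 4): arr[2]=15 > arr[4]=8
(2, 5): arr[2]=15 > arr[5]=6
(4, 5): arr[4]=8 > arr[5]=6

Total inversions: 8

The array has 8 inversion(s): (0,1), (0,3), (0,4), (0,5), (2,3), (2,4), (2,5), (4,5). Each pair (i,j) satisfies i < j and arr[i] > arr[j].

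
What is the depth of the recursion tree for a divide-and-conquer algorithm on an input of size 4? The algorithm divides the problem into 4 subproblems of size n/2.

For divide and conquer with division factor 2:

Problem sizes at each level:
Level 0: 4
Level 1: 2
Level 2: 1

The root is level 0 and the size-1 base case is level 2 (the tree spans levels 0 through 2, i.e. 3 levels counting the root), so the depth is the number of divisions: log_2(4) = 2

The recursion tree depth is log_2(4) = 2. At each level, the problem size is divided by 2, so it takes 2 divisions to reduce to a base case of size 1. The algorithm makes 4 recursive calls at each level.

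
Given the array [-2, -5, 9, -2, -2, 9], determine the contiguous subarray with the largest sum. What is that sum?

Using Kadane's algorithm on [-2, -5, 9, -2, -2, 9]:

Scanning through the array:
Position 1 (value -5): max_ending_here = -5, max_so_far = -2
Position 2 (value 9): max_ending_here = 9, max_so_far = 9
Position 3 (value -2): max_ending_here = 7, max_so_far = 9
Position 4 (value -2): max_ending_here = 5, max_so_far = 9
Position 5 (value 9): max_ending_here = 14, max_so_far = 14

Maximum subarray: [9, -2, -2, 9]
Maximum sum: 14

The maximum subarray is [9, -2, -2, 9] with sum 14. This subarray runs from index 2 to index 5.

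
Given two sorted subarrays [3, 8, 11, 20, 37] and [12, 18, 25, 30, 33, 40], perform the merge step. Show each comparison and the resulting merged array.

Merging process:

Compare 3 vs 12: take 3 from left. Merged: [3]
Compare 8 vs 12: take 8 from left. Merged: [3, 8]
Compare 11 vs 12: take 11 from left. Merged: [3, 8, 11]
Compare 20 vs 12: take 12 from right. Merged: [3, 8, 11, 12]
Compare 20 vs 18: take 18 from right. Merged: [3, 8, 11, 12, 18]
Compare 20 vs 25: take 20 from left. Merged: [3, 8, 11, 12, 18, 20]
Compare 37 vs 25: take 25 from right. Merged: [3, 8, 11, 12, 18, 20, 25]
Compare 37 vs 30: take 30 from right. Merged: [3, 8, 11, 12, 18, 20, 25, 30]
Compare 37 vs 33: take 33 from right. Merged: [3, 8, 11, 12, 18, 20, 25, 30, 33]
Compare 37 vs 40: take 37 from left. Merged: [3, 8, 11, 12, 18, 20, 25, 30, 33, 37]
Append remaining from right: [40]. Merged: [3, 8, 11, 12, 18, 20, 25, 30, 33, 37, 40]

Final merged array: [3, 8, 11, 12, 18, 20, 25, 30, 33, 37, 40]
Total comparisons: 10

The merged array is [3, 8, 11, 12, 18, 20, 25, 30, 33, 37, 40], requiring 10 comparisons. The merge step runs in O(n) time where n is the total number of elements.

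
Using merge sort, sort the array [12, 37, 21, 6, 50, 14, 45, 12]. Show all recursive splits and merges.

Merge sort trace:

Split: [12, 37, 21, 6, 50, 14, 45, 12] -> [12, 37, 21, 6] and [50, 14, 45, 12]
  Split: [12, 37, 21, 6] -> [12, 37] and [21, 6]
    Split: [12, 37] -> [12] and [37]
    Merge: [12] + [37] -> [12, 37]
    Split: [21, 6] -> [21] and [6]
    Merge: [21] + [6] -> [6, 21]
  Merge: [12, 37] + [6, 21] -> [6, 12, 21, 37]
  Split: [50, 14, 45, 12] -> [50, 14] and [45, 12]
    Split: [50, 14] -> [50] and [14]
    Merge: [50] + [14] -> [14, 50]
    Split: [45, 12] -> [45] and [12]
    Merge: [45] + [12] -> [12, 45]
  Merge: [14, 50] + [12, 45] -> [12, 14, 45, 50]
Merge: [6, 12, 21, 37] + [12, 14, 45, 50] -> [6, 12, 12, 14, 21, 37, 45, 50]

Final sorted array: [6, 12, 12, 14, 21, 37, 45, 50]

The merge sort proceeds by recursively splitting the array and merging sorted halves.
After all merges, the sorted array is [6, 12, 12, 14, 21, 37, 45, 50].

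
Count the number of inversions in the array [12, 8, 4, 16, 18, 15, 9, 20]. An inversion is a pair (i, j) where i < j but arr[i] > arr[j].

Finding inversions in [12, 8, 4, 16, 18, 15, 9, 20]:

(0, 1): arr[0]=12 > arr[1]=8
(0, 2): arr[0]=12 > arr[2]=4
(0, 6): arr[0]=12 > arr[6]=9
(1, 2): arr[1]=8 > arr[2]=4
(3, 5): arr[3]=16 > arr[5]=15
(3, 6): arr[3]=16 > arr[6]=9
(4, 5): arr[4]=18 > arr[5]=15
(4, 6): arr[4]=18 > arr[6]=9
(5, 6): arr[5]=15 > arr[6]=9

Total inversions: 9

The array has 9 inversion(s): (0,1), (0,2), (0,6), (1,2), (3,5), (3,6), (4,5), (4,6), (5,6). Each pair (i,j) satisfies i < j and arr[i] > arr[j].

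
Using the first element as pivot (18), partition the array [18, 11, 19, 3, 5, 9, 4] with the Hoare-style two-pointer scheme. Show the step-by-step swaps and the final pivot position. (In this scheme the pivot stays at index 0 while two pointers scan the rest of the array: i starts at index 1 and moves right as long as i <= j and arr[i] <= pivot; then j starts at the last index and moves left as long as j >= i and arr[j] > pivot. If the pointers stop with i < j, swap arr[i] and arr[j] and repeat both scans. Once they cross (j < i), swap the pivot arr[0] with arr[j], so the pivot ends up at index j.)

Hoare-style two-pointer partition with pivot = 18:

Initial array: [18, 11, 19, 3, 5, 9, 4]

Pointers start at i = 1, j = 6.
i stops at index 2 (arr[2]=19 > 18), j stops at index 6 (arr[6]=4 <= 18): swap arr[2] and arr[6], array becomes [18, 11, 4, 3, 5, 9, 19]
i ends at 6, j ends at 5: the pointers have crossed (j < i), so scanning stops.

Swap pivot arr[0] with arr[5] to place pivot at position 5: [9, 11, 4, 3, 5, 18, 19]
Pivot position: 5

After partitioning with pivot 18, the array becomes [9, 11, 4, 3, 5, 18, 19]. The pivot is placed at index 5. All elements to the left of the pivot are <= 18, and all elements to the right are > 18.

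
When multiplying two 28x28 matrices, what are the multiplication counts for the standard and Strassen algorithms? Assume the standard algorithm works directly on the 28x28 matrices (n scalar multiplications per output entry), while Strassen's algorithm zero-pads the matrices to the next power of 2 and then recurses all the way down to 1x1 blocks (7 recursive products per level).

Matrix multiplication for 28x28 matrices:

Strassen's algorithm requires power-of-2 dimensions. Pad 28x28 to 32x32 (next power of 2).

Standard algorithm: 28^3 = 21952 multiplications
Strassen's algorithm: 7^(log2(32)) = 7^5 = 16807 multiplications
Savings: 21952 - 16807 = 5145 multiplications

Standard: 21952 multiplications (28^3). Strassen: 16807 multiplications (7^5, after padding to 32x32). Strassen reduces 8 recursive multiplications to 7 at each level.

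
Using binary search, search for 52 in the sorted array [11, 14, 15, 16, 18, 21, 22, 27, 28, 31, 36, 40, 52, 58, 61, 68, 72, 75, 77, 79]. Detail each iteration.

Binary search for 52 in [11, 14, 15, 16, 18, 21, 22, 27, 28, 31, 36, 40, 52, 58, 61, 68, 72, 75, 77, 79]:

lo=0, hi=19, mid=9, arr[mid]=31 -> 31 < 52, search right half
lo=10, hi=19, mid=14, arr[mid]=61 -> 61 > 52, search left half
lo=10, hi=13, mid=11, arr[mid]=40 -> 40 < 52, search right half
lo=12, hi=13, mid=12, arr[mid]=52 -> Found target at index 12!

Binary search finds 52 at index 12 after 4 comparisons. The search repeatedly halves the search space by comparing with the middle element.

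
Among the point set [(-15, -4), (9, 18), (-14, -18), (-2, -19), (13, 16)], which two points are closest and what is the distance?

Computing all pairwise distances among 5 points:

d((-15, -4), (9, 18)) = 32.5576
d((-15, -4), (-14, -18)) = 14.0357
d((-15, -4), (-2, -19)) = 19.8494
d((-15, -4), (13, 16)) = 34.4093
d((9, 18), (-14, -18)) = 42.72
d((9, 18), (-2, -19)) = 38.6005
d((9, 18), (13, 16)) = 4.4721 <-- minimum
d((-14, -18), (-2, -19)) = 12.0416
d((-14, -18), (13, 16)) = 43.4166
d((-2, -19), (13, 16)) = 38.0789

Closest pair: (9, 18) and (13, 16) with distance 4.4721

The closest pair is (9, 18) and (13, 16) with Euclidean distance 4.4721. For 5 points, brute-force pairwise comparison is shown above. For large n, the divide-and-conquer algorithm (sort by x, recurse on halves, check the dividing strip) achieves O(n log n).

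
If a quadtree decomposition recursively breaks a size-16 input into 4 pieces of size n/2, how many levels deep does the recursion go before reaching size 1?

For divide and conquer with division factor 2:

Problem sizes at each level:
Level 0: 16
Level 1: 8
Level 2: 4
Level 3: 2
Level 4: 1

The root is level 0 and the size-1 base case is level 4 (the tree spans levels 0 through 4, i.e. 5 levels counting the root), so the depth is the number of divisions: log_2(16) = 4

The recursion tree depth is log_2(16) = 4. At each level, the problem size is divided by 2, so it takes 4 divisions to reduce to a base case of size 1. The algorithm makes 4 recursive calls at each level.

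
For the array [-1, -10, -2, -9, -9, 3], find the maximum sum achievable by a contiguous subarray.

Using Kadane's algorithm on [-1, -10, -2, -9, -9, 3]:

Scanning through the array:
Position 1 (value -10): max_ending_here = -10, max_so_far = -1
Position 2 (value -2): max_ending_here = -2, max_so_far = -1
Position 3 (value -9): max_ending_here = -9, max_so_far = -1
Position 4 (value -9): max_ending_here = -9, max_so_far = -1
Position 5 (value 3): max_ending_here = 3, max_so_far = 3

Maximum subarray: [3]
Maximum sum: 3

The maximum subarray is [3] with sum 3. This subarray runs from index 5 to index 5.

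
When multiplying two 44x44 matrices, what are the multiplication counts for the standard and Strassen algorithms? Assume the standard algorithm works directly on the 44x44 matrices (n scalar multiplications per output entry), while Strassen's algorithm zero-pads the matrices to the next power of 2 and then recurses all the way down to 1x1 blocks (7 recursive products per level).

Matrix multiplication for 44x44 matrices:

Strassen's algorithm requires power-of-2 dimensions. Pad 44x44 to 64x64 (next power of 2).

Standard algorithm: 44^3 = 85184 multiplications
Strassen's algorithm: 7^(log2(64)) = 7^6 = 117649 multiplications
Difference: 85184 - 117649 = -32465 (Strassen uses MORE here due to padding overhead — for small or just-over-power-of-2 n, padding can outweigh the per-level savings)

Standard: 85184 multiplications (44^3). Strassen: 117649 multiplications (7^6, after padding to 64x64). Strassen reduces 8 recursive multiplications to 7 at each level.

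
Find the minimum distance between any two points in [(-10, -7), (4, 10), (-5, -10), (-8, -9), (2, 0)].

Computing all pairwise distances among 5 points:

d((-10, -7), (4, 10)) = 22.0227
d((-10, -7), (-5, -10)) = 5.831
d((-10, -7), (-8, -9)) = 2.8284 <-- minimum
d((-10, -7), (2, 0)) = 13.8924
d((4, 10), (-5, -10)) = 21.9317
d((4, 10), (-8, -9)) = 22.4722
d((4, 10), (2, 0)) = 10.198
d((-5, -10), (-8, -9)) = 3.1623
d((-5, -10), (2, 0)) = 12.2066
d((-8, -9), (2, 0)) = 13.4536

Closest pair: (-10, -7) and (-8, -9) with distance 2.8284

The closest pair is (-10, -7) and (-8, -9) with Euclidean distance 2.8284. For 5 points, brute-force pairwise comparison is shown above. For large n, the divide-and-conquer algorithm (sort by x, recurse on halves, check the dividing strip) achieves O(n log n).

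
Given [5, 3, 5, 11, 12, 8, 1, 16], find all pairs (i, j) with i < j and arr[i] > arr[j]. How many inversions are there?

Finding inversions in [5, 3, 5, 11, 12, 8, 1, 16]:

(0, 1): arr[0]=5 > arr[1]=3
(0, 6): arr[0]=5 > arr[6]=1
(1, 6): arr[1]=3 > arr[6]=1
(2, 6): arr[2]=5 > arr[6]=1
(3, 5): arr[3]=11 > arr[5]=8
(3, 6): arr[3]=11 > arr[6]=1
(4, 5): arr[4]=12 > arr[5]=8
(4, 6): arr[4]=12 > arr[6]=1
(5, 6): arr[5]=8 > arr[6]=1

Total inversions: 9

The array has 9 inversion(s): (0,1), (0,6), (1,6), (2,6), (3,5), (3,6), (4,5), (4,6), (5,6). Each pair (i,j) satisfies i < j and arr[i] > arr[j].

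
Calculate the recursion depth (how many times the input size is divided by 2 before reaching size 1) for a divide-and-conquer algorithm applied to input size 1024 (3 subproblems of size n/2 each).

For divide and conquer with division factor 2:

Problem sizes at each level:
Level 0: 1024
Level 1: 512
Level 2: 256
Level 3: 128
Level 4: 64
Level 5: 32
Level 6: 16
Level 7: 8
Level 8: 4
Level 9: 2
Level 10: 1

The root is level 0 and the size-1 base case is level 10 (the tree spans levels 0 through 10, i.e. 11 levels counting the root), so the depth is the number of divisions: log_2(1024) = 10

The recursion tree depth is log_2(1024) = 10. At each level, the problem size is divided by 2, so it takes 10 divisions to reduce to a base case of size 1. The algorithm makes 3 recursive calls at each level.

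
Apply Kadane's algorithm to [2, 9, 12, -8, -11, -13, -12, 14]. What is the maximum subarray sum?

Using Kadane's algorithm on [2, 9, 12, -8, -11, -13, -12, 14]:

Scanning through the array:
Position 1 (value 9): max_ending_here = 11, max_so_far = 11
Position 2 (value 12): max_ending_here = 23, max_so_far = 23
Position 3 (value -8): max_ending_here = 15, max_so_far = 23
Position 4 (value -11): max_ending_here = 4, max_so_far = 23
Position 5 (value -13): max_ending_here = -9, max_so_far = 23
Position 6 (value -12): max_ending_here = -12, max_so_far = 23
Position 7 (value 14): max_ending_here = 14, max_so_far = 23

Maximum subarray: [2, 9, 12]
Maximum sum: 23

The maximum subarray is [2, 9, 12] with sum 23. This subarray runs from index 0 to index 2.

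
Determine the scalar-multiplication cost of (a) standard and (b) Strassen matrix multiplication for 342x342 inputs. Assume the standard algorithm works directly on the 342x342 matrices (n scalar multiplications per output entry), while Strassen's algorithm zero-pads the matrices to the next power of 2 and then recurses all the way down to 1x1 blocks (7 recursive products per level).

Matrix multiplication for 342x342 matrices:

Strassen's algorithm requires power-of-2 dimensions. Pad 342x342 to 512x512 (next power of 2).

Standard algorithm: 342^3 = 40001688 multiplications
Strassen's algorithm: 7^(log2(512)) = 7^9 = 40353607 multiplications
Difference: 40001688 - 40353607 = -351919 (Strassen uses MORE here due to padding overhead — for small or just-over-power-of-2 n, padding can outweigh the per-level savings)

Standard: 40001688 multiplications (342^3). Strassen: 40353607 multiplications (7^9, after padding to 512x512). Strassen reduces 8 recursive multiplications to 7 at each level.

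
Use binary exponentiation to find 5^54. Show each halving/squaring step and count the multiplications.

Computing 5^54 by squaring (build up from 5^1; each line after the first costs one multiplication):

5^1 = 5
5^2 = (5^1)^2 = 5^2 = 25
5^3 = 5 * 5^2 = 5 * 25 = 125
5^6 = (5^3)^2 = 125^2 = 15625
5^12 = (5^6)^2 = 15625^2 = 244140625
5^13 = 5 * 5^12 = 5 * 244140625 = 1220703125
5^26 = (5^13)^2 = 1220703125^2 = 1490116119384765625
5^27 = 5 * 5^26 = 5 * 1490116119384765625 = 7450580596923828125
5^54 = (5^27)^2 = 7450580596923828125^2 = 55511151231257827021181583404541015625

Result: 55511151231257827021181583404541015625
Multiplications needed: 8 (8 lines after 5^1)

5^54 = 55511151231257827021181583404541015625. Using exponentiation by squaring, this requires 8 multiplications. The key idea: if the exponent is even, square the half-power; if odd, multiply by the base once.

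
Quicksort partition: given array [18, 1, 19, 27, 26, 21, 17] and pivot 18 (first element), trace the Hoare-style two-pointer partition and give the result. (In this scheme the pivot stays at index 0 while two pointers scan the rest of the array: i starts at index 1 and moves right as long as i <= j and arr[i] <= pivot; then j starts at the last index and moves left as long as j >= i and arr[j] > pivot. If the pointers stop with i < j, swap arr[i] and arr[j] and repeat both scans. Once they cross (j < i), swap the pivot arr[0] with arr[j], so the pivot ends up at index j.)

Hoare-style two-pointer partition with pivot = 18:

Initial array: [18, 1, 19, 27, 26, 21, 17]

Pointers start at i = 1, j = 6.
i stops at index 2 (arr[2]=19 > 18), j stops at index 6 (arr[6]=17 <= 18): swap arr[2] and arr[6], array becomes [18, 1, 17, 27, 26, 21, 19]
i ends at 3, j ends at 2: the pointers have crossed (j < i), so scanning stops.

Swap pivot arr[0] with arr[2] to place pivot at position 2: [17, 1, 18, 27, 26, 21, 19]
Pivot position: 2

After partitioning with pivot 18, the array becomes [17, 1, 18, 27, 26, 21, 19]. The pivot is placed at index 2. All elements to the left of the pivot are <= 18, and all elements to the right are > 18.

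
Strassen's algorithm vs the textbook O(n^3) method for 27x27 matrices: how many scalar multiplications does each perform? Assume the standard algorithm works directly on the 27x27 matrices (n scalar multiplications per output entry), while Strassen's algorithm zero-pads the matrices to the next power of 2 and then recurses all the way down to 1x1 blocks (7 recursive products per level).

Matrix multiplication for 27x27 matrices:

Strassen's algorithm requires power-of-2 dimensions. Pad 27x27 to 32x32 (next power of 2).

Standard algorithm: 27^3 = 19683 multiplications
Strassen's algorithm: 7^(log2(32)) = 7^5 = 16807 multiplications
Savings: 19683 - 16807 = 2876 multiplications

Standard: 19683 multiplications (27^3). Strassen: 16807 multiplications (7^5, after padding to 32x32). Strassen reduces 8 recursive multiplications to 7 at each level.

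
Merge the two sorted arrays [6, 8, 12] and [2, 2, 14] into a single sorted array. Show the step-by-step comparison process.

Merging process:

Compare 6 vs 2: take 2 from right. Merged: [2]
Compare 6 vs 2: take 2 from right. Merged: [2, 2]
Compare 6 vs 14: take 6 from left. Merged: [2, 2, 6]
Compare 8 vs 14: take 8 from left. Merged: [2, 2, 6, 8]
Compare 12 vs 14: take 12 from left. Merged: [2, 2, 6, 8, 12]
Append remaining from right: [14]. Merged: [2, 2, 6, 8, 12, 14]

Final merged array: [2, 2, 6, 8, 12, 14]
Total comparisons: 5

The merged array is [2, 2, 6, 8, 12, 14], requiring 5 comparisons. The merge step runs in O(n) time where n is the total number of elements.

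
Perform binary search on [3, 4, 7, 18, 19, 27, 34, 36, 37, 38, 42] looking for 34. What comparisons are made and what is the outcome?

Binary search for 34 in [3, 4, 7, 18, 19, 27, 34, 36, 37, 38, 42]:

lo=0, hi=10, mid=5, arr[mid]=27 -> 27 < 34, search right half
lo=6, hi=10, mid=8, arr[mid]=37 -> 37 > 34, search left half
lo=6, hi=7, mid=6, arr[mid]=34 -> Found target at index 6!

Binary search finds 34 at index 6 after 3 comparisons. The search repeatedly halves the search space by comparing with the middle element.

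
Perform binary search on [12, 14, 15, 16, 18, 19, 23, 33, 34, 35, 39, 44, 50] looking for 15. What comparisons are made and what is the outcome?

Binary search for 15 in [12, 14, 15, 16, 18, 19, 23, 33, 34, 35, 39, 44, 50]:

lo=0, hi=12, mid=6, arr[mid]=23 -> 23 > 15, search left half
lo=0, hi=5, mid=2, arr[mid]=15 -> Found target at index 2!

Binary search finds 15 at index 2 after 2 comparisons. The search repeatedly halves the search space by comparing with the middle element.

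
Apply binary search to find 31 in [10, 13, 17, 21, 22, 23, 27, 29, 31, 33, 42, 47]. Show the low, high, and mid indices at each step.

Binary search for 31 in [10, 13, 17, 21, 22, 23, 27, 29, 31, 33, 42, 47]:

lo=0, hi=11, mid=5, arr[mid]=23 -> 23 < 31, search right half
lo=6, hi=11, mid=8, arr[mid]=31 -> Found target at index 8!

Binary search finds 31 at index 8 after 2 comparisons. The search repeatedly halves the search space by comparing with the middle element.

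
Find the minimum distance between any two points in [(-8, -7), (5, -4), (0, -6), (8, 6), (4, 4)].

Computing all pairwise distances among 5 points:

d((-8, -7), (5, -4)) = 13.3417
d((-8, -7), (0, -6)) = 8.0623
d((-8, -7), (8, 6)) = 20.6155
d((-8, -7), (4, 4)) = 16.2788
d((5, -4), (0, -6)) = 5.3852
d((5, -4), (8, 6)) = 10.4403
d((5, -4), (4, 4)) = 8.0623
d((0, -6), (8, 6)) = 14.4222
d((0, -6), (4, 4)) = 10.7703
d((8, 6), (4, 4)) = 4.4721 <-- minimum

Closest pair: (8, 6) and (4, 4) with distance 4.4721

The closest pair is (8, 6) and (4, 4) with Euclidean distance 4.4721. For 5 points, brute-force pairwise comparison is shown above. For large n, the divide-and-conquer algorithm (sort by x, recurse on halves, check the dividing strip) achieves O(n log n).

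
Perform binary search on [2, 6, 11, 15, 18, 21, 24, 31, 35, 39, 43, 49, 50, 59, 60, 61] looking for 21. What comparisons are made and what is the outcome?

Binary search for 21 in [2, 6, 11, 15, 18, 21, 24, 31, 35, 39, 43, 49, 50, 59, 60, 61]:

lo=0, hi=15, mid=7, arr[mid]=31 -> 31 > 21, search left half
lo=0, hi=6, mid=3, arr[mid]=15 -> 15 < 21, search right half
lo=4, hi=6, mid=5, arr[mid]=21 -> Found target at index 5!

Binary search finds 21 at index 5 after 3 comparisons. The search repeatedly halves the search space by comparing with the middle element.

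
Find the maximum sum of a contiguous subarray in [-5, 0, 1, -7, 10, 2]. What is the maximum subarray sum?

Using Kadane's algorithm on [-5, 0, 1, -7, 10, 2]:

Scanning through the array:
Position 1 (value 0): max_ending_here = 0, max_so_far = 0
Position 2 (value 1): max_ending_here = 1, max_so_far = 1
Position 3 (value -7): max_ending_here = -6, max_so_far = 1
Position 4 (value 10): max_ending_here = 10, max_so_far = 10
Position 5 (value 2): max_ending_here = 12, max_so_far = 12

Maximum subarray: [10, 2]
Maximum sum: 12

The maximum subarray is [10, 2] with sum 12. This subarray runs from index 4 to index 5.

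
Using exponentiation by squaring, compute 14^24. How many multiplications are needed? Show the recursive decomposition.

Computing 14^24 by squaring (build up from 14^1; each line after the first costs one multiplication):

14^1 = 14
14^2 = (14^1)^2 = 14^2 = 196
14^3 = 14 * 14^2 = 14 * 196 = 2744
14^6 = (14^3)^2 = 2744^2 = 7529536
14^12 = (14^6)^2 = 7529536^2 = 56693912375296
14^24 = (14^12)^2 = 56693912375296^2 = 3214199700417740936751087616

Result: 3214199700417740936751087616
Multiplications needed: 5 (5 lines after 14^1)

14^24 = 3214199700417740936751087616. Using exponentiation by squaring, this requires 5 multiplications. The key idea: if the exponent is even, square the half-power; if odd, multiply by the base once.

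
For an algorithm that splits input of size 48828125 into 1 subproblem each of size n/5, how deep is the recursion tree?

For divide and conquer with division factor 5:

Problem sizes at each level:
Level 0: 48828125
Level 1: 9765625
Level 2: 1953125
Level 3: 390625
Level 4: 78125
Level 5: 15625
Level 6: 3125
Level 7: 625
Level 8: 125
Level 9: 25
Level 10: 5
Level 11: 1

The root is level 0 and the size-1 base case is level 11 (the tree spans levels 0 through 11, i.e. 12 levels counting the root), so the depth is the number of divisions: log_5(48828125) = 11

The recursion tree depth is log_5(48828125) = 11. At each level, the problem size is divided by 5, so it takes 11 divisions to reduce to a base case of size 1. The algorithm makes 1 recursive call at each level.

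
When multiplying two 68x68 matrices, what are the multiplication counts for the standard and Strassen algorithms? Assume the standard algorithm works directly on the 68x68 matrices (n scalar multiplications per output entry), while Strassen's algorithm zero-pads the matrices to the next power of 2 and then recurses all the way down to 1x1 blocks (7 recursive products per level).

Matrix multiplication for 68x68 matrices:

Strassen's algorithm requires power-of-2 dimensions. Pad 68x68 to 128x128 (next power of 2).

Standard algorithm: 68^3 = 314432 multiplications
Strassen's algorithm: 7^(log2(128)) = 7^7 = 823543 multiplications
Difference: 314432 - 823543 = -509111 (Strassen uses MORE here due to padding overhead — for small or just-over-power-of-2 n, padding can outweigh the per-level savings)

Standard: 314432 multiplications (68^3). Strassen: 823543 multiplications (7^7, after padding to 128x128). Strassen reduces 8 recursive multiplications to 7 at each level.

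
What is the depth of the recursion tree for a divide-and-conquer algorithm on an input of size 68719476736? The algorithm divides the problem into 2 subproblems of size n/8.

For divide and conquer with division factor 8:

Problem sizes at each level:
Level 0: 68719476736
Level 1: 8589934592
Level 2: 1073741824
Level 3: 134217728
Level 4: 16777216
Level 5: 2097152
Level 6: 262144
Level 7: 32768
Level 8: 4096
Level 9: 512
Level 10: 64
Level 11: 8
Level 12: 1

The root is level 0 and the size-1 base case is level 12 (the tree spans levels 0 through 12, i.e. 13 levels counting the root), so the depth is the number of divisions: log_8(68719476736) = 12

The recursion tree depth is log_8(68719476736) = 12. At each level, the problem size is divided by 8, so it takes 12 divisions to reduce to a base case of size 1. The algorithm makes 2 recursive calls at each level.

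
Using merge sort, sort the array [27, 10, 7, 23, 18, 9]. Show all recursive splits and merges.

Merge sort trace:

Split: [27, 10, 7, 23, 18, 9] -> [27, 10, 7] and [23, 18, 9]
  Split: [27, 10, 7] -> [27] and [10, 7]
    Split: [10, 7] -> [10] and [7]
    Merge: [10] + [7] -> [7, 10]
  Merge: [27] + [7, 10] -> [7, 10, 27]
  Split: [23, 18, 9] -> [23] and [18, 9]
    Split: [18, 9] -> [18] and [9]
    Merge: [18] + [9] -> [9, 18]
  Merge: [23] + [9, 18] -> [9, 18, 23]
Merge: [7, 10, 27] + [9, 18, 23] -> [7, 9, 10, 18, 23, 27]

Final sorted array: [7, 9, 10, 18, 23, 27]

The merge sort proceeds by recursively splitting the array and merging sorted halves.
After all merges, the sorted array is [7, 9, 10, 18, 23, 27].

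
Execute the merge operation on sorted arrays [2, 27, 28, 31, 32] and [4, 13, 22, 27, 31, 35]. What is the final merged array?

Merging process:

Compare 2 vs 4: take 2 from left. Merged: [2]
Compare 27 vs 4: take 4 from right. Merged: [2, 4]
Compare 27 vs 13: take 13 from right. Merged: [2, 4, 13]
Compare 27 vs 22: take 22 from right. Merged: [2, 4, 13, 22]
Compare 27 vs 27: take 27 from left. Merged: [2, 4, 13, 22, 27]
Compare 28 vs 27: take 27 from right. Merged: [2, 4, 13, 22, 27, 27]
Compare 28 vs 31: take 28 from left. Merged: [2, 4, 13, 22, 27, 27, 28]
Compare 31 vs 31: take 31 from left. Merged: [2, 4, 13, 22, 27, 27, 28, 31]
Compare 32 vs 31: take 31 from right. Merged: [2, 4, 13, 22, 27, 27, 28, 31, 31]
Compare 32 vs 35: take 32 from left. Merged: [2, 4, 13, 22, 27, 27, 28, 31, 31, 32]
Append remaining from right: [35]. Merged: [2, 4, 13, 22, 27, 27, 28, 31, 31, 32, 35]

Final merged array: [2, 4, 13, 22, 27, 27, 28, 31, 31, 32, 35]
Total comparisons: 10

The merged array is [2, 4, 13, 22, 27, 27, 28, 31, 31, 32, 35], requiring 10 comparisons. The merge step runs in O(n) time where n is the total number of elements.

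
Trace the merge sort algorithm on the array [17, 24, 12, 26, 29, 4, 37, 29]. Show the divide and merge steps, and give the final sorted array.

Merge sort trace:

Split: [17, 24, 12, 26, 29, 4, 37, 29] -> [17, 24, 12, 26] and [29, 4, 37, 29]
  Split: [17, 24, 12, 26] -> [17, 24] and [12, 26]
    Split: [17, 24] -> [17] and [24]
    Merge: [17] + [24] -> [17, 24]
    Split: [12, 26] -> [12] and [26]
    Merge: [12] + [26] -> [12, 26]
  Merge: [17, 24] + [12, 26] -> [12, 17, 24, 26]
  Split: [29, 4, 37, 29] -> [29, 4] and [37, 29]
    Split: [29, 4] -> [29] and [4]
    Merge: [29] + [4] -> [4, 29]
    Split: [37, 29] -> [37] and [29]
    Merge: [37] + [29] -> [29, 37]
  Merge: [4, 29] + [29, 37] -> [4, 29, 29, 37]
Merge: [12, 17, 24, 26] + [4, 29, 29, 37] -> [4, 12, 17, 24, 26, 29, 29, 37]

Final sorted array: [4, 12, 17, 24, 26, 29, 29, 37]

The merge sort proceeds by recursively splitting the array and merging sorted halves.
After all merges, the sorted array is [4, 12, 17, 24, 26, 29, 29, 37].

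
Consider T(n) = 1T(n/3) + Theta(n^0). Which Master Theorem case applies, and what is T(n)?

Master Theorem for T(n) = 1T(n/3) + O(n^0):

a = 1, b = 3, c = 0
log_b(a) = log_3(1) = 0.0000

Case 2: c = 0 = log_3(1) = 0.0000
T(n) = O(n^0 log n) = O(log n)

For T(n) = 1T(n/3) + O(n^0): log_3(1) = 0.0000. This is Case 2 of the Master Theorem (c = log_b(a), equal work at all levels), giving O(log n).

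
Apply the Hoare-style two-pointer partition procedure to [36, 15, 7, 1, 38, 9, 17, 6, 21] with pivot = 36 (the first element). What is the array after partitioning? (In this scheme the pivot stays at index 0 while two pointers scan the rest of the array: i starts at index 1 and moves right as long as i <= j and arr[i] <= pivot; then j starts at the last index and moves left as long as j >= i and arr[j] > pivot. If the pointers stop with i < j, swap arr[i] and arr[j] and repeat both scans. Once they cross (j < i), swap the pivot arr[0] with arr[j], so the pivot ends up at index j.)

Hoare-style two-pointer partition with pivot = 36:

Initial array: [36, 15, 7, 1, 38, 9, 17, 6, 21]

Pointers start at i = 1, j = 8.
i stops at index 4 (arr[4]=38 > 36), j stops at index 8 (arr[8]=21 <= 36): swap arr[4] and arr[8], array becomes [36, 15, 7, 1, 21, 9, 17, 6, 38]
i ends at 8, j ends at 7: the pointers have crossed (j < i), so scanning stops.

Swap pivot arr[0] with arr[7] to place pivot at position 7: [6, 15, 7, 1, 21, 9, 17, 36, 38]
Pivot position: 7

After partitioning with pivot 36, the array becomes [6, 15, 7, 1, 21, 9, 17, 36, 38]. The pivot is placed at index 7. All elements to the left of the pivot are <= 36, and all elements to the right are > 36.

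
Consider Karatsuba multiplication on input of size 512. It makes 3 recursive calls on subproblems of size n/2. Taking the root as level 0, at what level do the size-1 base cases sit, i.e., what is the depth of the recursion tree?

For divide and conquer with division factor 2:

Problem sizes at each level:
Level 0: 512
Level 1: 256
Level 2: 128
Level 3: 64
Level 4: 32
Level 5: 16
Level 6: 8
Level 7: 4
Level 8: 2
Level 9: 1

The root is level 0 and the size-1 base case is level 9 (the tree spans levels 0 through 9, i.e. 10 levels counting the root), so the depth is the number of divisions: log_2(512) = 9

The recursion tree depth is log_2(512) = 9. At each level, the problem size is divided by 2, so it takes 9 divisions to reduce to a base case of size 1. The algorithm makes 3 recursive calls at each level.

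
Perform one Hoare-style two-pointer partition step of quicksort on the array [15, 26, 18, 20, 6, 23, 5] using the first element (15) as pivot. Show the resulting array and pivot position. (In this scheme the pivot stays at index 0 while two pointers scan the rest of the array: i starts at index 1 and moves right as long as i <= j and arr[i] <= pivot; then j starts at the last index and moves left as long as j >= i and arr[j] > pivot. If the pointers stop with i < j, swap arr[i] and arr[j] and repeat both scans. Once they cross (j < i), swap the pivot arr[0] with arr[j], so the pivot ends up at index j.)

Hoare-style two-pointer partition with pivot = 15:

Initial array: [15, 26, 18, 20, 6, 23, 5]

Pointers start at i = 1, j = 6.
i stops at index 1 (arr[1]=26 > 15), j stops at index 6 (arr[6]=5 <= 15): swap arr[1] and arr[6], array becomes [15, 5, 18, 20, 6, 23, 26]
i stops at index 2 (arr[2]=18 > 15), j stops at index 4 (arr[4]=6 <= 15): swap arr[2] and arr[4], array becomes [15, 5, 6, 20, 18, 23, 26]
i ends at 3, j ends at 2: the pointers have crossed (j < i), so scanning stops.

Swap pivot arr[0] with arr[2] to place pivot at position 2: [6, 5, 15, 20, 18, 23, 26]
Pivot position: 2

After partitioning with pivot 15, the array becomes [6, 5, 15, 20, 18, 23, 26]. The pivot is placed at index 2. All elements to the left of the pivot are <= 15, and all elements to the right are > 15.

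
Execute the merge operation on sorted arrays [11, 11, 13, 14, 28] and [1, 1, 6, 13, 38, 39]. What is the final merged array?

Merging process:

Compare 11 vs 1: take 1 from right. Merged: [1]
Compare 11 vs 1: take 1 from right. Merged: [1, 1]
Compare 11 vs 6: take 6 from right. Merged: [1, 1, 6]
Compare 11 vs 13: take 11 from left. Merged: [1, 1, 6, 11]
Compare 11 vs 13: take 11 from left. Merged: [1, 1, 6, 11, 11]
Compare 13 vs 13: take 13 from left. Merged: [1, 1, 6, 11, 11, 13]
Compare 14 vs 13: take 13 from right. Merged: [1, 1, 6, 11, 11, 13, 13]
Compare 14 vs 38: take 14 from left. Merged: [1, 1, 6, 11, 11, 13, 13, 14]
Compare 28 vs 38: take 28 from left. Merged: [1, 1, 6, 11, 11, 13, 13, 14, 28]
Append remaining from right: [38, 39]. Merged: [1, 1, 6, 11, 11, 13, 13, 14, 28, 38, 39]

Final merged array: [1, 1, 6, 11, 11, 13, 13, 14, 28, 38, 39]
Total comparisons: 9

The merged array is [1, 1, 6, 11, 11, 13, 13, 14, 28, 38, 39], requiring 9 comparisons. The merge step runs in O(n) time where n is the total number of elements.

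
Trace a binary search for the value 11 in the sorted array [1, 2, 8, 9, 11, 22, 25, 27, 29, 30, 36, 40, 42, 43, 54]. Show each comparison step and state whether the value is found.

Binary search for 11 in [1, 2, 8, 9, 11, 22, 25, 27, 29, 30, 36, 40, 42, 43, 54]:

lo=0, hi=14, mid=7, arr[mid]=27 -> 27 > 11, search left half
lo=0, hi=6, mid=3, arr[mid]=9 -> 9 < 11, search right half
lo=4, hi=6, mid=5, arr[mid]=22 -> 22 > 11, search left half
lo=4, hi=4, mid=4, arr[mid]=11 -> Found target at index 4!

Binary search finds 11 at index 4 after 4 comparisons. The search repeatedly halves the search space by comparing with the middle element.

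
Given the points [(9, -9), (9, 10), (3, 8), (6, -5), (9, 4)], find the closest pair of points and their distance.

Computing all pairwise distances among 5 points:

d((9, -9), (9, 10)) = 19.0
d((9, -9), (3, 8)) = 18.0278
d((9, -9), (6, -5)) = 5.0 <-- minimum
d((9, -9), (9, 4)) = 13.0
d((9, 10), (3, 8)) = 6.3246
d((9, 10), (6, -5)) = 15.2971
d((9, 10), (9, 4)) = 6.0
d((3, 8), (6, -5)) = 13.3417
d((3, 8), (9, 4)) = 7.2111
d((6, -5), (9, 4)) = 9.4868

Closest pair: (9, -9) and (6, -5) with distance 5.0

The closest pair is (9, -9) and (6, -5) with Euclidean distance 5.0. For 5 points, brute-force pairwise comparison is shown above. For large n, the divide-and-conquer algorithm (sort by x, recurse on halves, check the dividing strip) achieves O(n log n).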